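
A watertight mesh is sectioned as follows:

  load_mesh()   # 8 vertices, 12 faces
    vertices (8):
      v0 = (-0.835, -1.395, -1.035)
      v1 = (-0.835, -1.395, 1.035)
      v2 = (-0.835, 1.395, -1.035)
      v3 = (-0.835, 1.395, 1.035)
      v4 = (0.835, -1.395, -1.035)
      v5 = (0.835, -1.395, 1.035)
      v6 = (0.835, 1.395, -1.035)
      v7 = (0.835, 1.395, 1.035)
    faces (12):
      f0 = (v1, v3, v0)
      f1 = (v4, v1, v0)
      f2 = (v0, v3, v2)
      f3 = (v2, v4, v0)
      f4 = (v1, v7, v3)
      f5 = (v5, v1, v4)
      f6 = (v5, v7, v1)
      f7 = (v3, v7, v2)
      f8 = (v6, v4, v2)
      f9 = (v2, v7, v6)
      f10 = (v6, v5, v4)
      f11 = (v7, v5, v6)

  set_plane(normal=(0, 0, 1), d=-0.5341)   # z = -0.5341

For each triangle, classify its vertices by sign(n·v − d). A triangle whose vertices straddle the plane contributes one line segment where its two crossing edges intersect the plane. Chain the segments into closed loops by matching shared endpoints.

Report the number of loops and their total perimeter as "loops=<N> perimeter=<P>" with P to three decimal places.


loops=1 perimeter=8.920

Straddling triangles (8 of 12):
  (v1,v3,v0) [++-] → (-0.835, -0.719874, -0.5341)–(-0.835, -1.395, -0.5341)  len=0.6751
  (v4,v1,v0) [-+-] → (0.430892, -1.395, -0.5341)–(-0.835, -1.395, -0.5341)  len=1.2659
  (v0,v3,v2) [-+-] → (-0.835, -0.719874, -0.5341)–(-0.835, 1.395, -0.5341)  len=2.1149
  (v5,v1,v4) [++-] → (0.430892, -1.395, -0.5341)–(0.835, -1.395, -0.5341)  len=0.4041
  (v3,v7,v2) [++-] → (-0.430892, 1.395, -0.5341)–(-0.835, 1.395, -0.5341)  len=0.4041
  (v2,v7,v6) [-+-] → (-0.430892, 1.395, -0.5341)–(0.835, 1.395, -0.5341)  len=1.2659
  (v6,v5,v4) [-+-] → (0.835, 0.719874, -0.5341)–(0.835, -1.395, -0.5341)  len=2.1149
  (v7,v5,v6) [++-] → (0.835, 0.719874, -0.5341)–(0.835, 1.395, -0.5341)  len=0.6751

Chained into 1 loop(s):
  loop 1: 8 segments, perimeter = 8.9200
Total perimeter = 8.920


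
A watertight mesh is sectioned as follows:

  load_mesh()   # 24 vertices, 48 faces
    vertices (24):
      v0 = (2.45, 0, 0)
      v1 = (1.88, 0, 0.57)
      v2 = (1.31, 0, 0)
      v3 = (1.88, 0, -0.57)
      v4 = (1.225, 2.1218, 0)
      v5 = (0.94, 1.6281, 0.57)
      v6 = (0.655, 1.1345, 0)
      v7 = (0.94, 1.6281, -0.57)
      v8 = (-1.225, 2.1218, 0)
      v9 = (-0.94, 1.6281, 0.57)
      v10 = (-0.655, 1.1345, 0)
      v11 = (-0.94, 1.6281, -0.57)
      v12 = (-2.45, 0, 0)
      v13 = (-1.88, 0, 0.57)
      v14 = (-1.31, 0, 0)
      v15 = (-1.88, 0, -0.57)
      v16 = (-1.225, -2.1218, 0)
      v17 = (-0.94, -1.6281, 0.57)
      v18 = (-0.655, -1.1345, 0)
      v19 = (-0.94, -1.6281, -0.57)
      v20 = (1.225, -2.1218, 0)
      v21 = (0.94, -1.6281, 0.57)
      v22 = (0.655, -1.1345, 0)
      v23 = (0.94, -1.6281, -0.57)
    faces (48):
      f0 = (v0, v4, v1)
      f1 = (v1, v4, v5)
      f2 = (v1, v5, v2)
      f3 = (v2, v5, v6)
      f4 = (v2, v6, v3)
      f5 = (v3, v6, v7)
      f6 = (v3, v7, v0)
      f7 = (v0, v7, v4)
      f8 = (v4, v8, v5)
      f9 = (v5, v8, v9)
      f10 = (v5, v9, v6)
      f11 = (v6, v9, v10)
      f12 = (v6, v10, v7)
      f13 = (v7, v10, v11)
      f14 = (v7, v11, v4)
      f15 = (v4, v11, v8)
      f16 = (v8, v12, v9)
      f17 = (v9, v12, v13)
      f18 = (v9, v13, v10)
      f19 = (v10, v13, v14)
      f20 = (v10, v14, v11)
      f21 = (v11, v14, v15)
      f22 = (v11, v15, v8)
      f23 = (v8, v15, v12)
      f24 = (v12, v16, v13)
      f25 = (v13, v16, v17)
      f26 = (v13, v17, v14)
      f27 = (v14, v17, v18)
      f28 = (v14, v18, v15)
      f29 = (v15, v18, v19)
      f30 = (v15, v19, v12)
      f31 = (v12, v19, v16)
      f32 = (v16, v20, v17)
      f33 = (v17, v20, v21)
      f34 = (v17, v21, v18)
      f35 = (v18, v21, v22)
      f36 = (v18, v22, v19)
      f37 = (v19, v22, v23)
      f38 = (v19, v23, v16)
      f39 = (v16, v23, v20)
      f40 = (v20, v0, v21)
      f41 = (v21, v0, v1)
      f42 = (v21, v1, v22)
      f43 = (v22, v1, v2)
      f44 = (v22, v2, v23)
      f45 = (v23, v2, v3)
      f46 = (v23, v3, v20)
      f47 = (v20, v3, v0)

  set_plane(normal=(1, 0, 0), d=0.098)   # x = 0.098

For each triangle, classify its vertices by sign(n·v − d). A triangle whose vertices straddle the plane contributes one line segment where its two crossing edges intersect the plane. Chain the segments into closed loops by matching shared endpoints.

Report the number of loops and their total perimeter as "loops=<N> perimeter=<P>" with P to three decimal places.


loops=2 perimeter=6.032

Straddling triangles (16 of 48):
  (v4,v8,v5) [+-+] → (0.098, 2.1218, 0)–(0.098, 1.82011, 0.348319)  len=0.4608
  (v5,v8,v9) [+--] → (0.098, 1.82011, 0.348319)–(0.098, 1.6281, 0.57)  len=0.2933
  (v5,v9,v6) [+-+] → (0.098, 1.6281, 0.57)–(0.098, 1.30687, 0.199053)  len=0.4907
  (v6,v9,v10) [+--] → (0.098, 1.30687, 0.199053)–(0.098, 1.1345, 0)  len=0.2633
  (v6,v10,v7) [+-+] → (0.098, 1.1345, 0)–(0.098, 1.36753, -0.269097)  len=0.3560
  (v7,v10,v11) [+--] → (0.098, 1.36753, -0.269097)–(0.098, 1.6281, -0.57)  len=0.3980
  (v7,v11,v4) [+-+] → (0.098, 1.6281, -0.57)–(0.098, 1.8648, -0.296716)  len=0.3615
  (v4,v11,v8) [+--] → (0.098, 1.8648, -0.296716)–(0.098, 2.1218, 0)  len=0.3925
  (v16,v20,v17) [-+-] → (0.098, -2.1218, 0)–(0.098, -1.8648, 0.296716)  len=0.3925
  (v17,v20,v21) [-++] → (0.098, -1.8648, 0.296716)–(0.098, -1.6281, 0.57)  len=0.3615
  (v17,v21,v18) [-+-] → (0.098, -1.6281, 0.57)–(0.098, -1.36753, 0.269097)  len=0.3980
  (v18,v21,v22) [-++] → (0.098, -1.36753, 0.269097)–(0.098, -1.1345, 0)  len=0.3560
  (v18,v22,v19) [-+-] → (0.098, -1.1345, 0)–(0.098, -1.30687, -0.199053)  len=0.2633
  (v19,v22,v23) [-++] → (0.098, -1.30687, -0.199053)–(0.098, -1.6281, -0.57)  len=0.4907
  (v19,v23,v16) [-+-] → (0.098, -1.6281, -0.57)–(0.098, -1.82011, -0.348319)  len=0.2933
  (v16,v23,v20) [-++] → (0.098, -1.82011, -0.348319)–(0.098, -2.1218, 0)  len=0.4608

Chained into 2 loop(s):
  loop 1: 8 segments, perimeter = 3.0162
  loop 2: 8 segments, perimeter = 3.0162
Total perimeter = 6.032


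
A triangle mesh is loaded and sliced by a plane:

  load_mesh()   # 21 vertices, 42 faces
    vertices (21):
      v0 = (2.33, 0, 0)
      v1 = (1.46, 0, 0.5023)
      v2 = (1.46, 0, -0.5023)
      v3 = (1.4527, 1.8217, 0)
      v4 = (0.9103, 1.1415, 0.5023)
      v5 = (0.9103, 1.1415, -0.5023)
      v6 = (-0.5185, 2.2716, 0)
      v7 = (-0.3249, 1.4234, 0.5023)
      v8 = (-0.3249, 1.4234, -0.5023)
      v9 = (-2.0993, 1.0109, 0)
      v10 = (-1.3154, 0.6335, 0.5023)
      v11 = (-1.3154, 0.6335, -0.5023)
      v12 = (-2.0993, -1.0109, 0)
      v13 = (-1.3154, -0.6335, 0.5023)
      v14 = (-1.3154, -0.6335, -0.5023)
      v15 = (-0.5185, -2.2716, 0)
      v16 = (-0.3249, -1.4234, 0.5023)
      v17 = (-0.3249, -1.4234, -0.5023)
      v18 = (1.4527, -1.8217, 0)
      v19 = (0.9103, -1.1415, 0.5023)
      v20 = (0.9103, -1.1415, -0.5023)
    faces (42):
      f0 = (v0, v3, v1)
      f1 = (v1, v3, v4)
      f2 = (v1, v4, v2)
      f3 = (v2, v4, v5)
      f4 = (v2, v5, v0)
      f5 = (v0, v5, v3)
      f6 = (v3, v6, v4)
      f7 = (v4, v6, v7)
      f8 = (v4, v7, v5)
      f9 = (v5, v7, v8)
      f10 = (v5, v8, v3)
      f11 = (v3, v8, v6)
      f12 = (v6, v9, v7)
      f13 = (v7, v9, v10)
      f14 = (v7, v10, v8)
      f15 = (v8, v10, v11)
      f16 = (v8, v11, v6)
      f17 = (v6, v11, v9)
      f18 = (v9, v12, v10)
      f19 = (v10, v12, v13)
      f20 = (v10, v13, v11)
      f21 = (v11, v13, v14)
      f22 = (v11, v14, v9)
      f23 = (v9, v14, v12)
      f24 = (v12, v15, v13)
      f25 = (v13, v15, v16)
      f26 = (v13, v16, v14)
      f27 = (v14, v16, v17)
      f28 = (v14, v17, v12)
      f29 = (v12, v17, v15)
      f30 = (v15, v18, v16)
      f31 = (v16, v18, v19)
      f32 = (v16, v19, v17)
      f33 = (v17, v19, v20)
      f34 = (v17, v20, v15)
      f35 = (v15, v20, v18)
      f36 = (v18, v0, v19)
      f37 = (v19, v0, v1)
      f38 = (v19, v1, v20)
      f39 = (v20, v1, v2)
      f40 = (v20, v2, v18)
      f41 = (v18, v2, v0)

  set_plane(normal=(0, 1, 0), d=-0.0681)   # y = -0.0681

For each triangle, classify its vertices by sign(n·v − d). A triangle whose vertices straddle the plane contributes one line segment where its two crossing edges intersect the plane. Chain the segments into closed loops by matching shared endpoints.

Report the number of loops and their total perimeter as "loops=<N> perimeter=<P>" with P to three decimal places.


Straddling triangles (12 of 42):
  (v9,v12,v10) [+-+] → (-2.0993, -0.0681, 0)–(-1.64986, -0.0681, 0.287989)  len=0.5338
  (v10,v12,v13) [+--] → (-1.64986, -0.0681, 0.287989)–(-1.3154, -0.0681, 0.5023)  len=0.3972
  (v10,v13,v11) [+-+] → (-1.3154, -0.0681, 0.5023)–(-1.3154, -0.0681, 0.0539963)  len=0.4483
  (v11,v13,v14) [+--] → (-1.3154, -0.0681, 0.0539963)–(-1.3154, -0.0681, -0.5023)  len=0.5563
  (v11,v14,v9) [+-+] → (-1.3154, -0.0681, -0.5023)–(-1.58493, -0.0681, -0.329592)  len=0.3201
  (v9,v14,v12) [+--] → (-1.58493, -0.0681, -0.329592)–(-2.0993, -0.0681, 0)  len=0.6109
  (v18,v0,v19) [-+-] → (2.2972, -0.0681, 0)–(2.2453, -0.0681, 0.0299664)  len=0.0599
  (v19,v0,v1) [-++] → (2.2453, -0.0681, 0.0299664)–(1.42721, -0.0681, 0.5023)  len=0.9447
  (v19,v1,v20) [-+-] → (1.42721, -0.0681, 0.5023)–(1.42721, -0.0681, 0.442367)  len=0.0599
  (v20,v1,v2) [-++] → (1.42721, -0.0681, 0.442367)–(1.42721, -0.0681, -0.5023)  len=0.9447
  (v20,v2,v18) [-+-] → (1.42721, -0.0681, -0.5023)–(1.45973, -0.0681, -0.483523)  len=0.0376
  (v18,v2,v0) [-++] → (1.45973, -0.0681, -0.483523)–(2.2972, -0.0681, 0)  len=0.9670

Chained into 2 loop(s):
  loop 1: 6 segments, perimeter = 2.8666
  loop 2: 6 segments, perimeter = 3.0138
Total perimeter = 5.880

loops=2 perimeter=5.880


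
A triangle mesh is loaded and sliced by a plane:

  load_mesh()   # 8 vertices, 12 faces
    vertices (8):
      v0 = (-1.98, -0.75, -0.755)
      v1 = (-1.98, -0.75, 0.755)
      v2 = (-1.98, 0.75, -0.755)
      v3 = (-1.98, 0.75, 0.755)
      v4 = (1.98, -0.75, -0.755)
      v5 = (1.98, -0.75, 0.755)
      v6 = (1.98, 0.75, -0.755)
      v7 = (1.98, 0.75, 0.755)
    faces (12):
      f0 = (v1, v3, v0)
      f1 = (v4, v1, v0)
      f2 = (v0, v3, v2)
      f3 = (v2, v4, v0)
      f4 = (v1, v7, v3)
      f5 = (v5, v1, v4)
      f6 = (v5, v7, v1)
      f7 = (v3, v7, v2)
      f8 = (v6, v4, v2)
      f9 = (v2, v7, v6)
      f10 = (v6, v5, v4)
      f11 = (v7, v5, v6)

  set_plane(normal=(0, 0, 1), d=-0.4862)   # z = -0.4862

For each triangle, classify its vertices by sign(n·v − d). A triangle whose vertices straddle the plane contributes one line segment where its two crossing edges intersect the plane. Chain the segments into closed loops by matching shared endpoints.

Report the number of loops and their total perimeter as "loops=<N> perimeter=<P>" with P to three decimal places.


loops=1 perimeter=10.920

Straddling triangles (8 of 12):
  (v1,v3,v0) [++-] → (-1.98, -0.48298, -0.4862)–(-1.98, -0.75, -0.4862)  len=0.2670
  (v4,v1,v0) [-+-] → (1.27507, -0.75, -0.4862)–(-1.98, -0.75, -0.4862)  len=3.2551
  (v0,v3,v2) [-+-] → (-1.98, -0.48298, -0.4862)–(-1.98, 0.75, -0.4862)  len=1.2330
  (v5,v1,v4) [++-] → (1.27507, -0.75, -0.4862)–(1.98, -0.75, -0.4862)  len=0.7049
  (v3,v7,v2) [++-] → (-1.27507, 0.75, -0.4862)–(-1.98, 0.75, -0.4862)  len=0.7049
  (v2,v7,v6) [-+-] → (-1.27507, 0.75, -0.4862)–(1.98, 0.75, -0.4862)  len=3.2551
  (v6,v5,v4) [-+-] → (1.98, 0.48298, -0.4862)–(1.98, -0.75, -0.4862)  len=1.2330
  (v7,v5,v6) [++-] → (1.98, 0.48298, -0.4862)–(1.98, 0.75, -0.4862)  len=0.2670

Chained into 1 loop(s):
  loop 1: 8 segments, perimeter = 10.9200
Total perimeter = 10.920


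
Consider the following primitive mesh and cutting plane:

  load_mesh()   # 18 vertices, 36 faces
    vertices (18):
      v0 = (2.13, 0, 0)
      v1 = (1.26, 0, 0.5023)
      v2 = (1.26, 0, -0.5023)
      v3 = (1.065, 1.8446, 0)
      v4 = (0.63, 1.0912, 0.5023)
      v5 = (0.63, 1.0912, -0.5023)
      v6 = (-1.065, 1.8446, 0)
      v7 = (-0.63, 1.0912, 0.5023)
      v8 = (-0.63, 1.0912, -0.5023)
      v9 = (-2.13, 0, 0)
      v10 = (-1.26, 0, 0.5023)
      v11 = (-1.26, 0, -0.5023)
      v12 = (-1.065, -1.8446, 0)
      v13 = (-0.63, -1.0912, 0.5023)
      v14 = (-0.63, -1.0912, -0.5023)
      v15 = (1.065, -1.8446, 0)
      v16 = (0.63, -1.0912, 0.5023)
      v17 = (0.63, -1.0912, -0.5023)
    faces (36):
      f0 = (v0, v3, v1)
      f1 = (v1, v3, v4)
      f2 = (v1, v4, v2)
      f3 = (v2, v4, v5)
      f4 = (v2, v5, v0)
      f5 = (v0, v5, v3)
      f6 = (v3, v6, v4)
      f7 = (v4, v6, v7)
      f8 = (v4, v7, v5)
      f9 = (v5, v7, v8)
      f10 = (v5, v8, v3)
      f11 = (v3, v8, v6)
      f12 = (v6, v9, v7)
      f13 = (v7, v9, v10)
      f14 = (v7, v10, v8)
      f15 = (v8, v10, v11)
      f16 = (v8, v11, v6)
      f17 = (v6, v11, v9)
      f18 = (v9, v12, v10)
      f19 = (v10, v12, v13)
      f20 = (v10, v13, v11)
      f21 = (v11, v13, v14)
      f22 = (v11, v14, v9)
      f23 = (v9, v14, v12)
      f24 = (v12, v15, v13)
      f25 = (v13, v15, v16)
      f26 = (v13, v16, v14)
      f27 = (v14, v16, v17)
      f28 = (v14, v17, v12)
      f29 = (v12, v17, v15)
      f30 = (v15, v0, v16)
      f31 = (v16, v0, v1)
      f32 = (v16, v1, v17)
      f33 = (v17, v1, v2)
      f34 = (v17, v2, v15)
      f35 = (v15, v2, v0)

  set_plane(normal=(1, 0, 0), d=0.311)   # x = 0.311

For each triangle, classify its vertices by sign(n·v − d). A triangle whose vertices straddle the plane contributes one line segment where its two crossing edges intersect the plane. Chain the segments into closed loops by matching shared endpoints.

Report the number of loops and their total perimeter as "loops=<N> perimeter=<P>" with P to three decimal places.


loops=2 perimeter=5.631

Straddling triangles (12 of 36):
  (v3,v6,v4) [+-+] → (0.311, 1.8446, 0)–(0.311, 1.23299, 0.407767)  len=0.7351
  (v4,v6,v7) [+--] → (0.311, 1.23299, 0.407767)–(0.311, 1.0912, 0.5023)  len=0.1704
  (v4,v7,v5) [+-+] → (0.311, 1.0912, 0.5023)–(0.311, 1.0912, -0.247961)  len=0.7503
  (v5,v7,v8) [+--] → (0.311, 1.0912, -0.247961)–(0.311, 1.0912, -0.5023)  len=0.2543
  (v5,v8,v3) [+-+] → (0.311, 1.0912, -0.5023)–(0.311, 1.50946, -0.223442)  len=0.5027
  (v3,v8,v6) [+--] → (0.311, 1.50946, -0.223442)–(0.311, 1.8446, 0)  len=0.4028
  (v12,v15,v13) [-+-] → (0.311, -1.8446, 0)–(0.311, -1.50946, 0.223442)  len=0.4028
  (v13,v15,v16) [-++] → (0.311, -1.50946, 0.223442)–(0.311, -1.0912, 0.5023)  len=0.5027
  (v13,v16,v14) [-+-] → (0.311, -1.0912, 0.5023)–(0.311, -1.0912, 0.247961)  len=0.2543
  (v14,v16,v17) [-++] → (0.311, -1.0912, 0.247961)–(0.311, -1.0912, -0.5023)  len=0.7503
  (v14,v17,v12) [-+-] → (0.311, -1.0912, -0.5023)–(0.311, -1.23299, -0.407767)  len=0.1704
  (v12,v17,v15) [-++] → (0.311, -1.23299, -0.407767)–(0.311, -1.8446, 0)  len=0.7351

Chained into 2 loop(s):
  loop 1: 6 segments, perimeter = 2.8156
  loop 2: 6 segments, perimeter = 2.8156
Total perimeter = 5.631


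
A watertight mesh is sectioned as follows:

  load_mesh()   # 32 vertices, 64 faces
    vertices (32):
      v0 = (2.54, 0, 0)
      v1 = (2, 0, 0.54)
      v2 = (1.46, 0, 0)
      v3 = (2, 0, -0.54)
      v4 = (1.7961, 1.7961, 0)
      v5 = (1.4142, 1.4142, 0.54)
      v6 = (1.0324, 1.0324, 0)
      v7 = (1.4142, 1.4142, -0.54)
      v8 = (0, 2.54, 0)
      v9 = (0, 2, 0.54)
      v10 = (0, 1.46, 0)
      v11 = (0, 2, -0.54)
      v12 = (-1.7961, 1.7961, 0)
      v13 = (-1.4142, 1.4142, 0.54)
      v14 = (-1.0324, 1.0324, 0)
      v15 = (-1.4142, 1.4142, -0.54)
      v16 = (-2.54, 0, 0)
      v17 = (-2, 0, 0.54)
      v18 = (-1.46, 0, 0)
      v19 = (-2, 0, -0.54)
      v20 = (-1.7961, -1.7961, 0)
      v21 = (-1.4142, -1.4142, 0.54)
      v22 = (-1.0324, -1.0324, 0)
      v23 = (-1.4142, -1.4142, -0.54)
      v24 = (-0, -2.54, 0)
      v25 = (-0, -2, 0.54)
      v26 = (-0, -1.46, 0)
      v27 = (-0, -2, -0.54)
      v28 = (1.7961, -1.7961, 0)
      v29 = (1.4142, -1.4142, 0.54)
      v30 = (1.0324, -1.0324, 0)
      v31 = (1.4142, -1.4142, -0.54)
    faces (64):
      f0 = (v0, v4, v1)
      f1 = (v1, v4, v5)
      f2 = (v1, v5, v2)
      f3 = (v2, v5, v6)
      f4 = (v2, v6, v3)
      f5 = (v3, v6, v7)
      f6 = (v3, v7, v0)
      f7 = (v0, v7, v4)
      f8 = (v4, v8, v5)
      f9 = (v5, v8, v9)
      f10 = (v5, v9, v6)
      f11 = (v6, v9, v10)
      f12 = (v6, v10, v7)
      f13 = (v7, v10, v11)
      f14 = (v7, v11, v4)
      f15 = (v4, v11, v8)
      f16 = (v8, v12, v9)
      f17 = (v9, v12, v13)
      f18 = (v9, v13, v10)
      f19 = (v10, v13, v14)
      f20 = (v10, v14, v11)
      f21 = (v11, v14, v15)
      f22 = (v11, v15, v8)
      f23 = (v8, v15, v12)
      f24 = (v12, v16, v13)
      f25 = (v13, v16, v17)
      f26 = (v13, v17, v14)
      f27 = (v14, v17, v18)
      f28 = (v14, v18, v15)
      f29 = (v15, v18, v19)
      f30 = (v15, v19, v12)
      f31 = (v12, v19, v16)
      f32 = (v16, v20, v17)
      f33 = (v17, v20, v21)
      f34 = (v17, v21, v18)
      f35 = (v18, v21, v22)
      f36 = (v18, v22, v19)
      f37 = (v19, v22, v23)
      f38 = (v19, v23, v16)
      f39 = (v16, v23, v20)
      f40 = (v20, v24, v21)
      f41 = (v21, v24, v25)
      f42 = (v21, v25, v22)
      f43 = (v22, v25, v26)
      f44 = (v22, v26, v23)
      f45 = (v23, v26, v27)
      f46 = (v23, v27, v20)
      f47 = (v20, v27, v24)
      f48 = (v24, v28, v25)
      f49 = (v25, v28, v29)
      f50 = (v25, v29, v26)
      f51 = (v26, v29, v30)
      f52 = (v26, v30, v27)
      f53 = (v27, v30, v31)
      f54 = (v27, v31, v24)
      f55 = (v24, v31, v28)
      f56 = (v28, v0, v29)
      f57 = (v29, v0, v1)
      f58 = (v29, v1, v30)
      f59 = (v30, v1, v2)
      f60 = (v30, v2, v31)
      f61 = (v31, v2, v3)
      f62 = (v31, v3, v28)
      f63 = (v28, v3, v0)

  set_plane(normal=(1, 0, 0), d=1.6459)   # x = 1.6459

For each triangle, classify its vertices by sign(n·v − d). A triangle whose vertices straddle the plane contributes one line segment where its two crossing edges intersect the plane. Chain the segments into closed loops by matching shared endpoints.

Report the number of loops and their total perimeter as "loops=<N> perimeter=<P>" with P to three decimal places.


Straddling triangles (18 of 64):
  (v1,v4,v5) [++-] → (1.6459, 1.6459, 0.21238)–(1.6459, 0.854845, 0.54)  len=0.8562
  (v1,v5,v2) [+--] → (1.6459, 0.854845, 0.54)–(1.6459, 0, 0.1859)  len=0.9253
  (v2,v6,v3) [--+] → (1.6459, 0.377814, -0.342383)–(1.6459, 0, -0.1859)  len=0.4089
  (v3,v6,v7) [+--] → (1.6459, 0.377814, -0.342383)–(1.6459, 0.854845, -0.54)  len=0.5163
  (v3,v7,v0) [+-+] → (1.6459, 0.854845, -0.54)–(1.6459, 1.12314, -0.428863)  len=0.2904
  (v0,v7,v4) [+-+] → (1.6459, 1.12314, -0.428863)–(1.6459, 1.6459, -0.21238)  len=0.5658
  (v4,v8,v5) [+--] → (1.6459, 1.85831, 0)–(1.6459, 1.6459, 0.21238)  len=0.3004
  (v7,v11,v4) [--+] → (1.6459, 1.81315, -0.0451578)–(1.6459, 1.6459, -0.21238)  len=0.2365
  (v4,v11,v8) [+--] → (1.6459, 1.81315, -0.0451578)–(1.6459, 1.85831, 0)  len=0.0639
  (v24,v28,v25) [-+-] → (1.6459, -1.85831, 0)–(1.6459, -1.81315, 0.0451578)  len=0.0639
  (v25,v28,v29) [-+-] → (1.6459, -1.81315, 0.0451578)–(1.6459, -1.6459, 0.21238)  len=0.2365
  (v24,v31,v28) [--+] → (1.6459, -1.6459, -0.21238)–(1.6459, -1.85831, 0)  len=0.3004
  (v28,v0,v29) [++-] → (1.6459, -1.12314, 0.428863)–(1.6459, -1.6459, 0.21238)  len=0.5658
  (v29,v0,v1) [-++] → (1.6459, -1.12314, 0.428863)–(1.6459, -0.854845, 0.54)  len=0.2904
  (v29,v1,v30) [-+-] → (1.6459, -0.854845, 0.54)–(1.6459, -0.377814, 0.342383)  len=0.5163
  (v30,v1,v2) [-+-] → (1.6459, -0.377814, 0.342383)–(1.6459, 0, 0.1859)  len=0.4089
  (v31,v2,v3) [--+] → (1.6459, 0, -0.1859)–(1.6459, -0.854845, -0.54)  len=0.9253
  (v31,v3,v28) [-++] → (1.6459, -0.854845, -0.54)–(1.6459, -1.6459, -0.21238)  len=0.8562

Chained into 1 loop(s):
  loop 1: 18 segments, perimeter = 8.3275
Total perimeter = 8.327

loops=1 perimeter=8.327


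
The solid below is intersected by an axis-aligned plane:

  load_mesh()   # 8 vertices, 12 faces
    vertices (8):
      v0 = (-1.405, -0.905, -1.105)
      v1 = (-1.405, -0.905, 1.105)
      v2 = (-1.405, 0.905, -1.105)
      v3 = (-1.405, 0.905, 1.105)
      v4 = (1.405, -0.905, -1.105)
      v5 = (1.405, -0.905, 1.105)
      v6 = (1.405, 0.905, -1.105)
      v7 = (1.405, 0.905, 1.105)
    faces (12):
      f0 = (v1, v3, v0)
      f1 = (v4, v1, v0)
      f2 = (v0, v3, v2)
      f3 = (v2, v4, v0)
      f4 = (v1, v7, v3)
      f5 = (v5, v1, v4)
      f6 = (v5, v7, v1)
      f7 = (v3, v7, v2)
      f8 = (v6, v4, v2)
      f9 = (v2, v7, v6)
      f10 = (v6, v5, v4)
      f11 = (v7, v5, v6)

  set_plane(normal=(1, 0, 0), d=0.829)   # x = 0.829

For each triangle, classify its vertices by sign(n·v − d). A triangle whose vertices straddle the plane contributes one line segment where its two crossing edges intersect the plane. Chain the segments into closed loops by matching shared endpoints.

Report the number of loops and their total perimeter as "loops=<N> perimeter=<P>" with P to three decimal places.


loops=1 perimeter=8.040

Straddling triangles (8 of 12):
  (v4,v1,v0) [+--] → (0.829, -0.905, -0.651989)–(0.829, -0.905, -1.105)  len=0.4530
  (v2,v4,v0) [-+-] → (0.829, -0.533982, -1.105)–(0.829, -0.905, -1.105)  len=0.3710
  (v1,v7,v3) [-+-] → (0.829, 0.533982, 1.105)–(0.829, 0.905, 1.105)  len=0.3710
  (v5,v1,v4) [+-+] → (0.829, -0.905, 1.105)–(0.829, -0.905, -0.651989)  len=1.7570
  (v5,v7,v1) [++-] → (0.829, 0.533982, 1.105)–(0.829, -0.905, 1.105)  len=1.4390
  (v3,v7,v2) [-+-] → (0.829, 0.905, 1.105)–(0.829, 0.905, 0.651989)  len=0.4530
  (v6,v4,v2) [++-] → (0.829, -0.533982, -1.105)–(0.829, 0.905, -1.105)  len=1.4390
  (v2,v7,v6) [-++] → (0.829, 0.905, 0.651989)–(0.829, 0.905, -1.105)  len=1.7570

Chained into 1 loop(s):
  loop 1: 8 segments, perimeter = 8.0400
Total perimeter = 8.040


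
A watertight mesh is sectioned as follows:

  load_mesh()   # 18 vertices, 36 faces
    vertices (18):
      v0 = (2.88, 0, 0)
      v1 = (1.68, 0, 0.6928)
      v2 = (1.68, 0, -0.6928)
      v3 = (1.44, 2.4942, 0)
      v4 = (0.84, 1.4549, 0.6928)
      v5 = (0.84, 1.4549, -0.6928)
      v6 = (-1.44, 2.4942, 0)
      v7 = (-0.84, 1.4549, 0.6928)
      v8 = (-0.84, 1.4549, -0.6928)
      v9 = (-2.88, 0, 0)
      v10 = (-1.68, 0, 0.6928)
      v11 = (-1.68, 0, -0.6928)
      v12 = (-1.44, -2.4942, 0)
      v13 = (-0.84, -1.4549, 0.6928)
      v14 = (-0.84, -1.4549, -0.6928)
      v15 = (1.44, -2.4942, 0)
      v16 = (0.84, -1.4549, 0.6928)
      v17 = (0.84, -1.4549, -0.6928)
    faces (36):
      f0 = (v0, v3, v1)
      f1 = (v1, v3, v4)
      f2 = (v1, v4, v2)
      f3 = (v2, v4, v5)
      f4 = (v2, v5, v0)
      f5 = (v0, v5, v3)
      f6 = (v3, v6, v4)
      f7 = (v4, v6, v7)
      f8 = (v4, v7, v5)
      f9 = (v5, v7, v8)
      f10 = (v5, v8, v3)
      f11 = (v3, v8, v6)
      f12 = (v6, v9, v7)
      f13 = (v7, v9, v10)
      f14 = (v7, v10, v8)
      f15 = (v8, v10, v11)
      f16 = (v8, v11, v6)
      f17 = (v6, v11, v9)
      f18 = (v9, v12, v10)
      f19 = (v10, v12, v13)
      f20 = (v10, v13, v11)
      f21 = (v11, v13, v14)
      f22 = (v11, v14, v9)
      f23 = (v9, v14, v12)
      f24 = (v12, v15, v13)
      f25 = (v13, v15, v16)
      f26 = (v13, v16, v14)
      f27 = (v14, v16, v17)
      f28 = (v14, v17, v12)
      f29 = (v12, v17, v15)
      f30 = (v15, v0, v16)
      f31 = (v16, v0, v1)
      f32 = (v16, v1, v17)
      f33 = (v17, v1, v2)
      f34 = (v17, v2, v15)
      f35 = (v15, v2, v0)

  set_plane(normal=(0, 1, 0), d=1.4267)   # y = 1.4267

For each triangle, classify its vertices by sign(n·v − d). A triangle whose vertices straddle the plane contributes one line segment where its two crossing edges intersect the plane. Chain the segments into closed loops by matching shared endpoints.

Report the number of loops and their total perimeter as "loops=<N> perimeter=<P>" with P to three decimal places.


loops=2 perimeter=8.314

Straddling triangles (12 of 36):
  (v0,v3,v1) [-+-] → (2.05631, 1.4267, 0)–(1.54272, 1.4267, 0.296514)  len=0.5930
  (v1,v3,v4) [-++] → (1.54272, 1.4267, 0.296514)–(0.856282, 1.4267, 0.6928)  len=0.7926
  (v1,v4,v2) [-+-] → (0.856282, 1.4267, 0.6928)–(0.856282, 1.4267, 0.665943)  len=0.0269
  (v2,v4,v5) [-++] → (0.856282, 1.4267, 0.665943)–(0.856282, 1.4267, -0.6928)  len=1.3587
  (v2,v5,v0) [-+-] → (0.856282, 1.4267, -0.6928)–(0.879541, 1.4267, -0.679372)  len=0.0269
  (v0,v5,v3) [-++] → (0.879541, 1.4267, -0.679372)–(2.05631, 1.4267, 0)  len=1.3588
  (v6,v9,v7) [+-+] → (-2.05631, 1.4267, 0)–(-0.879541, 1.4267, 0.679372)  len=1.3588
  (v7,v9,v10) [+--] → (-0.879541, 1.4267, 0.679372)–(-0.856282, 1.4267, 0.6928)  len=0.0269
  (v7,v10,v8) [+-+] → (-0.856282, 1.4267, 0.6928)–(-0.856282, 1.4267, -0.665943)  len=1.3587
  (v8,v10,v11) [+--] → (-0.856282, 1.4267, -0.665943)–(-0.856282, 1.4267, -0.6928)  len=0.0269
  (v8,v11,v6) [+-+] → (-0.856282, 1.4267, -0.6928)–(-1.54272, 1.4267, -0.296514)  len=0.7926
  (v6,v11,v9) [+--] → (-1.54272, 1.4267, -0.296514)–(-2.05631, 1.4267, 0)  len=0.5930

Chained into 2 loop(s):
  loop 1: 6 segments, perimeter = 4.1569
  loop 2: 6 segments, perimeter = 4.1569
Total perimeter = 8.314


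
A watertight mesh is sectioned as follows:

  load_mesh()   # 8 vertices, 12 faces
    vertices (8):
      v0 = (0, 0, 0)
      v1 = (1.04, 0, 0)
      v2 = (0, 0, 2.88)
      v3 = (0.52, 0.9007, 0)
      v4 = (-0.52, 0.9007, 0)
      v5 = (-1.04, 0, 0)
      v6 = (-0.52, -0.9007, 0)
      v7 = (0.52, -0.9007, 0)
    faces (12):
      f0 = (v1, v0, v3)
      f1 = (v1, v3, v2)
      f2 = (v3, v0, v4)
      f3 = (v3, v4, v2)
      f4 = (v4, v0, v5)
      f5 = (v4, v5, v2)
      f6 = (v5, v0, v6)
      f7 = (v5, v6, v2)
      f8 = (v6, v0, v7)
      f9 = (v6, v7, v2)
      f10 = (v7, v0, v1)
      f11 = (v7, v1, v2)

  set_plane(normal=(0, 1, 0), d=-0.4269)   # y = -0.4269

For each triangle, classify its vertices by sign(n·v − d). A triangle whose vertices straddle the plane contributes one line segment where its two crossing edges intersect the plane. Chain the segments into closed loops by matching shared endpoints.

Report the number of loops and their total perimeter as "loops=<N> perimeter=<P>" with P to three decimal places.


loops=1 perimeter=5.301

Straddling triangles (6 of 12):
  (v5,v0,v6) [++-] → (-0.246462, -0.4269, 0)–(-0.793538, -0.4269, 0)  len=0.5471
  (v5,v6,v2) [+-+] → (-0.793538, -0.4269, 0)–(-0.246462, -0.4269, 1.51498)  len=1.6107
  (v6,v0,v7) [-+-] → (-0.246462, -0.4269, 0)–(0.246462, -0.4269, 0)  len=0.4929
  (v6,v7,v2) [--+] → (0.246462, -0.4269, 1.51498)–(-0.246462, -0.4269, 1.51498)  len=0.4929
  (v7,v0,v1) [-++] → (0.246462, -0.4269, 0)–(0.793538, -0.4269, 0)  len=0.5471
  (v7,v1,v2) [-++] → (0.793538, -0.4269, 0)–(0.246462, -0.4269, 1.51498)  len=1.6107

Chained into 1 loop(s):
  loop 1: 6 segments, perimeter = 5.3015
Total perimeter = 5.301


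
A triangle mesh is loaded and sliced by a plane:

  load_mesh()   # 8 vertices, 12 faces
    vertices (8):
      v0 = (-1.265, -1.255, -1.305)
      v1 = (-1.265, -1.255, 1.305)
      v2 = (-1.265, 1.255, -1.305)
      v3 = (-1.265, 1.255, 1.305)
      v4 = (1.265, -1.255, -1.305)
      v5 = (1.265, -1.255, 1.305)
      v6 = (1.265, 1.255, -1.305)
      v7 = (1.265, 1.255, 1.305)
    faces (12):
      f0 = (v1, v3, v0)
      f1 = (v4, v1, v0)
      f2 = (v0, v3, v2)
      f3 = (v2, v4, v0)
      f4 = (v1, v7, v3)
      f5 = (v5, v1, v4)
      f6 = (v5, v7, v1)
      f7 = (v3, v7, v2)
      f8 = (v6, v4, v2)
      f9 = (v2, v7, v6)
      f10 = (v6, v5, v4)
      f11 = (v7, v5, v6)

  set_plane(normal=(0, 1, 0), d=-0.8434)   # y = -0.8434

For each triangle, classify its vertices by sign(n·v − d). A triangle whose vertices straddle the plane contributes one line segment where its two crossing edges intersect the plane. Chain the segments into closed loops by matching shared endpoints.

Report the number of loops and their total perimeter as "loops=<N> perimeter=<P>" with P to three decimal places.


Straddling triangles (8 of 12):
  (v1,v3,v0) [-+-] → (-1.265, -0.8434, 1.305)–(-1.265, -0.8434, -0.877002)  len=2.1820
  (v0,v3,v2) [-++] → (-1.265, -0.8434, -0.877002)–(-1.265, -0.8434, -1.305)  len=0.4280
  (v2,v4,v0) [+--] → (0.85012, -0.8434, -1.305)–(-1.265, -0.8434, -1.305)  len=2.1151
  (v1,v7,v3) [-++] → (-0.85012, -0.8434, 1.305)–(-1.265, -0.8434, 1.305)  len=0.4149
  (v5,v7,v1) [-+-] → (1.265, -0.8434, 1.305)–(-0.85012, -0.8434, 1.305)  len=2.1151
  (v6,v4,v2) [+-+] → (1.265, -0.8434, -1.305)–(0.85012, -0.8434, -1.305)  len=0.4149
  (v6,v5,v4) [+--] → (1.265, -0.8434, 0.877002)–(1.265, -0.8434, -1.305)  len=2.1820
  (v7,v5,v6) [+-+] → (1.265, -0.8434, 1.305)–(1.265, -0.8434, 0.877002)  len=0.4280

Chained into 1 loop(s):
  loop 1: 8 segments, perimeter = 10.2800
Total perimeter = 10.280

loops=1 perimeter=10.280


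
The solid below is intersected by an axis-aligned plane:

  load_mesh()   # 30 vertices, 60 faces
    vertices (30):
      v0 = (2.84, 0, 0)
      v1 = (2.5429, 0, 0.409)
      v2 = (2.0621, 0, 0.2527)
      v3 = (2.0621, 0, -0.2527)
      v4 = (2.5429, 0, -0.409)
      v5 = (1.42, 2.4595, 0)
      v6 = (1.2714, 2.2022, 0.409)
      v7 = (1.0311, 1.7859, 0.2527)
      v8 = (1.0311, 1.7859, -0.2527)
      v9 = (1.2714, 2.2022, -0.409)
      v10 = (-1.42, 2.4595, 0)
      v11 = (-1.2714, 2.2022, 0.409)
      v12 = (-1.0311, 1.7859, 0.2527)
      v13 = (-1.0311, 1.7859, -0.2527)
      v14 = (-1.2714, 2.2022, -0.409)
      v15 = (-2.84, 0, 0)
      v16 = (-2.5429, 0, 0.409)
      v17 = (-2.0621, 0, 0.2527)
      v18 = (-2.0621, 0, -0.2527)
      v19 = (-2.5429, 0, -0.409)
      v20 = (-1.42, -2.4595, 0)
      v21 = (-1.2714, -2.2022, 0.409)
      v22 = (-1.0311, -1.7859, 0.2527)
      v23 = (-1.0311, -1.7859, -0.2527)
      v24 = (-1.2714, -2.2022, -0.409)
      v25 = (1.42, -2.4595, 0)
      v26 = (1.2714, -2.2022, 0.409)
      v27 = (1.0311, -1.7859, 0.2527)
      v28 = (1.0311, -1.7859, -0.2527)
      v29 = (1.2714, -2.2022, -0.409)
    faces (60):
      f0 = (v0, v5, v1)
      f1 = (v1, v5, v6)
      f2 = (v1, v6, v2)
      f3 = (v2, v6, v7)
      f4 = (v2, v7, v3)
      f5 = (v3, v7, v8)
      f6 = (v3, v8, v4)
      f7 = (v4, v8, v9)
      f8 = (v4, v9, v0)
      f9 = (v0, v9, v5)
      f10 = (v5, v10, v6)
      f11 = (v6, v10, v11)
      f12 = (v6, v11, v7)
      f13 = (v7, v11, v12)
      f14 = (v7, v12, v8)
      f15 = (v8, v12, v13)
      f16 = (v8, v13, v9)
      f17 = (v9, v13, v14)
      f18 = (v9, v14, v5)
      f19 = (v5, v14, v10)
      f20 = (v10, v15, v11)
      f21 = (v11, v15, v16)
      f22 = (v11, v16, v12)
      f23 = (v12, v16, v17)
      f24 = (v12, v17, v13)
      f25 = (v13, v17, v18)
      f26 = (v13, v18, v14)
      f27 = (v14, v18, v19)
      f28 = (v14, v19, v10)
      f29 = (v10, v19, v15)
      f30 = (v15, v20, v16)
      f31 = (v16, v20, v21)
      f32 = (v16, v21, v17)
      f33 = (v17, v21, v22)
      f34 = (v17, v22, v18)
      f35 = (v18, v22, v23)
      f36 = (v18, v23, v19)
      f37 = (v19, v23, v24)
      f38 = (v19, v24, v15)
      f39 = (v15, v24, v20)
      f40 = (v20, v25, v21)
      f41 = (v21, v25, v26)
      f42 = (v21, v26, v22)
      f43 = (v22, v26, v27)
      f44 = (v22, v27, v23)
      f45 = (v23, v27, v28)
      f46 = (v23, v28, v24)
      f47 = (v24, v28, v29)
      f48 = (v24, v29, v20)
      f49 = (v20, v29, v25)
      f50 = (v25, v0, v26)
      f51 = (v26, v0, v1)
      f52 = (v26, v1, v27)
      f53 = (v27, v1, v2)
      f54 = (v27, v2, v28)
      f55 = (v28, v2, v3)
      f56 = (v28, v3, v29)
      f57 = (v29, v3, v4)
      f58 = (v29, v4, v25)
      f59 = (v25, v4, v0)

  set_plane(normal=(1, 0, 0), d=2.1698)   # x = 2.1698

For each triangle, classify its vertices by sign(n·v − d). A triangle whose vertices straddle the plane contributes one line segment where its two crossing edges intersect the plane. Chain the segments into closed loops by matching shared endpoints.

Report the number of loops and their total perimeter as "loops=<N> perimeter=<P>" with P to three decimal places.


Straddling triangles (14 of 60):
  (v0,v5,v1) [+-+] → (2.1698, 1.16081, 0)–(2.1698, 0.817205, 0.273104)  len=0.4389
  (v1,v5,v6) [+--] → (2.1698, 0.817205, 0.273104)–(2.1698, 0.646198, 0.409)  len=0.2184
  (v1,v6,v2) [+--] → (2.1698, 0.646198, 0.409)–(2.1698, 0, 0.287711)  len=0.6575
  (v3,v8,v4) [--+] → (2.1698, 0.440746, -0.370426)–(2.1698, 0, -0.287711)  len=0.4484
  (v4,v8,v9) [+--] → (2.1698, 0.440746, -0.370426)–(2.1698, 0.646198, -0.409)  len=0.2090
  (v4,v9,v0) [+-+] → (2.1698, 0.646198, -0.409)–(2.1698, 0.940912, -0.174749)  len=0.3765
  (v0,v9,v5) [+--] → (2.1698, 0.940912, -0.174749)–(2.1698, 1.16081, 0)  len=0.2809
  (v25,v0,v26) [-+-] → (2.1698, -1.16081, 0)–(2.1698, -0.940912, 0.174749)  len=0.2809
  (v26,v0,v1) [-++] → (2.1698, -0.940912, 0.174749)–(2.1698, -0.646198, 0.409)  len=0.3765
  (v26,v1,v27) [-+-] → (2.1698, -0.646198, 0.409)–(2.1698, -0.440746, 0.370426)  len=0.2090
  (v27,v1,v2) [-+-] → (2.1698, -0.440746, 0.370426)–(2.1698, 0, 0.287711)  len=0.4484
  (v29,v3,v4) [--+] → (2.1698, 0, -0.287711)–(2.1698, -0.646198, -0.409)  len=0.6575
  (v29,v4,v25) [-+-] → (2.1698, -0.646198, -0.409)–(2.1698, -0.817205, -0.273104)  len=0.2184
  (v25,v4,v0) [-++] → (2.1698, -0.817205, -0.273104)–(2.1698, -1.16081, 0)  len=0.4389

Chained into 1 loop(s):
  loop 1: 14 segments, perimeter = 5.2593
Total perimeter = 5.259

loops=1 perimeter=5.259


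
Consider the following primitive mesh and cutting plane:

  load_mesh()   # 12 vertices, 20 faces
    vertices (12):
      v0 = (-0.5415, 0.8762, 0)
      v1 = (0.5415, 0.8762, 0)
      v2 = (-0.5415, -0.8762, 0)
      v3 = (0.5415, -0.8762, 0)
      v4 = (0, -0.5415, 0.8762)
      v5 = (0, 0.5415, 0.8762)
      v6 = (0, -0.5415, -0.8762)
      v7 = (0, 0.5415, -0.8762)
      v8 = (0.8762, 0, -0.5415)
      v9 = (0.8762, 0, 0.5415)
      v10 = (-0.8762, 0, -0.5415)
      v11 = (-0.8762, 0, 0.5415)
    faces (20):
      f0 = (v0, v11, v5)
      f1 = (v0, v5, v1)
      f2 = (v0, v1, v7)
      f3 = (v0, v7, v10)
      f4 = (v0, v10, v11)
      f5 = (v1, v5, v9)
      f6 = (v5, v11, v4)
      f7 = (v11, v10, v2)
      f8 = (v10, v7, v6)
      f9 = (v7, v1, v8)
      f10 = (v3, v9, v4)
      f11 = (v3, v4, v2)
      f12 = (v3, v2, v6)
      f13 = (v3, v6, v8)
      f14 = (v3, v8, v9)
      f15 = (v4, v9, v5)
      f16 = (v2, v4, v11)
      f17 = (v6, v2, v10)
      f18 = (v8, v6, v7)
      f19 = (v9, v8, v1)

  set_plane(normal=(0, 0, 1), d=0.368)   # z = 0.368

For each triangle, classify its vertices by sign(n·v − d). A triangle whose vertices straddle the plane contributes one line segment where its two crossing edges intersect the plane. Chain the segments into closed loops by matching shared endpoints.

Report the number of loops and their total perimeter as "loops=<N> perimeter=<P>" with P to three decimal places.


Straddling triangles (10 of 20):
  (v0,v11,v5) [-++] → (-0.76896, 0.28074, 0.368)–(-0.314072, 0.735628, 0.368)  len=0.6433
  (v0,v5,v1) [-+-] → (-0.314072, 0.735628, 0.368)–(0.314072, 0.735628, 0.368)  len=0.6281
  (v0,v10,v11) [--+] → (-0.8762, 0, 0.368)–(-0.76896, 0.28074, 0.368)  len=0.3005
  (v1,v5,v9) [-++] → (0.314072, 0.735628, 0.368)–(0.76896, 0.28074, 0.368)  len=0.6433
  (v11,v10,v2) [+--] → (-0.8762, 0, 0.368)–(-0.76896, -0.28074, 0.368)  len=0.3005
  (v3,v9,v4) [-++] → (0.76896, -0.28074, 0.368)–(0.314072, -0.735628, 0.368)  len=0.6433
  (v3,v4,v2) [-+-] → (0.314072, -0.735628, 0.368)–(-0.314072, -0.735628, 0.368)  len=0.6281
  (v3,v8,v9) [--+] → (0.8762, 0, 0.368)–(0.76896, -0.28074, 0.368)  len=0.3005
  (v2,v4,v11) [-++] → (-0.314072, -0.735628, 0.368)–(-0.76896, -0.28074, 0.368)  len=0.6433
  (v9,v8,v1) [+--] → (0.8762, 0, 0.368)–(0.76896, 0.28074, 0.368)  len=0.3005

Chained into 1 loop(s):
  loop 1: 10 segments, perimeter = 5.0316
Total perimeter = 5.032

loops=1 perimeter=5.032


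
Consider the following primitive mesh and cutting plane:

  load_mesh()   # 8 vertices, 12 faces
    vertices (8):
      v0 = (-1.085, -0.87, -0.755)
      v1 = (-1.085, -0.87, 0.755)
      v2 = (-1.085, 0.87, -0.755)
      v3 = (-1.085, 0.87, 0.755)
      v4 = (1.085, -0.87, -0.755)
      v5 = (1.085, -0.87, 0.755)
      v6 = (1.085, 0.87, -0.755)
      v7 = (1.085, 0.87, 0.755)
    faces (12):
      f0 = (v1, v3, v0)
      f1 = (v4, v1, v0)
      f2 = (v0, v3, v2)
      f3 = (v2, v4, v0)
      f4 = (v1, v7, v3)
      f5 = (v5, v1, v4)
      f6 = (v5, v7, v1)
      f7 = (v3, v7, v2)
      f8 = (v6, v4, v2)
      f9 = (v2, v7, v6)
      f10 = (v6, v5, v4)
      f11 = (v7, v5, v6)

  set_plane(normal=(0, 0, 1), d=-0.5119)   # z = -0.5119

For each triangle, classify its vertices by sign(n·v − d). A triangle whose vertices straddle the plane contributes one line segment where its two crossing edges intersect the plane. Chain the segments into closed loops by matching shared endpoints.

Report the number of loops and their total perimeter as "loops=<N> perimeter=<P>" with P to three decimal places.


loops=1 perimeter=7.820

Straddling triangles (8 of 12):
  (v1,v3,v0) [++-] → (-1.085, -0.589872, -0.5119)–(-1.085, -0.87, -0.5119)  len=0.2801
  (v4,v1,v0) [-+-] → (0.735644, -0.87, -0.5119)–(-1.085, -0.87, -0.5119)  len=1.8206
  (v0,v3,v2) [-+-] → (-1.085, -0.589872, -0.5119)–(-1.085, 0.87, -0.5119)  len=1.4599
  (v5,v1,v4) [++-] → (0.735644, -0.87, -0.5119)–(1.085, -0.87, -0.5119)  len=0.3494
  (v3,v7,v2) [++-] → (-0.735644, 0.87, -0.5119)–(-1.085, 0.87, -0.5119)  len=0.3494
  (v2,v7,v6) [-+-] → (-0.735644, 0.87, -0.5119)–(1.085, 0.87, -0.5119)  len=1.8206
  (v6,v5,v4) [-+-] → (1.085, 0.589872, -0.5119)–(1.085, -0.87, -0.5119)  len=1.4599
  (v7,v5,v6) [++-] → (1.085, 0.589872, -0.5119)–(1.085, 0.87, -0.5119)  len=0.2801

Chained into 1 loop(s):
  loop 1: 8 segments, perimeter = 7.8200
Total perimeter = 7.820


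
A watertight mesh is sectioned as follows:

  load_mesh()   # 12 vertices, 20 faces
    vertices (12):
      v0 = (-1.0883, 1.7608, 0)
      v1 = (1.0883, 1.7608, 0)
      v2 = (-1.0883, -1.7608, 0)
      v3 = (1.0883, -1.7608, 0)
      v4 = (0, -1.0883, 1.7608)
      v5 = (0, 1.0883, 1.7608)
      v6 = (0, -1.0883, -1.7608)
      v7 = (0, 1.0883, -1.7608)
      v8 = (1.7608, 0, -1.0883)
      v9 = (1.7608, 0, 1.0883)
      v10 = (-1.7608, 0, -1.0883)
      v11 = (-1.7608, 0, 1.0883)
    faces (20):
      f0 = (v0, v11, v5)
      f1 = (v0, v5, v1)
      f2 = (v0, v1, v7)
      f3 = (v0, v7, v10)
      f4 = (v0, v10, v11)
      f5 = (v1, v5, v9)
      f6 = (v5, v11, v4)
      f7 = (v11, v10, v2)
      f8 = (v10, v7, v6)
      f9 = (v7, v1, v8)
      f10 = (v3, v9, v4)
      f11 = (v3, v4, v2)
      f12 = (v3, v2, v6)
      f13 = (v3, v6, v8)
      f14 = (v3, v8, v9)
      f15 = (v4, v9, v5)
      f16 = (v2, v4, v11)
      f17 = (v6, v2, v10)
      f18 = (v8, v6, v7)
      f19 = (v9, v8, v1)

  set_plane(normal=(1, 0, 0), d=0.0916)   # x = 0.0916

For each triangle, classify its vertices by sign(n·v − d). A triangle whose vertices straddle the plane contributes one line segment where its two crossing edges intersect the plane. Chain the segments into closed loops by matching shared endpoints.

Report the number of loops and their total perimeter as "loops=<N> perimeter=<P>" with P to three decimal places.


loops=1 perimeter=11.672

Straddling triangles (10 of 20):
  (v0,v5,v1) [--+] → (0.0916, 1.1449, 1.6126)–(0.0916, 1.7608, 0)  len=1.7262
  (v0,v1,v7) [-+-] → (0.0916, 1.7608, 0)–(0.0916, 1.1449, -1.6126)  len=1.7262
  (v1,v5,v9) [+-+] → (0.0916, 1.1449, 1.6126)–(0.0916, 1.03168, 1.72582)  len=0.1601
  (v7,v1,v8) [-++] → (0.0916, 1.1449, -1.6126)–(0.0916, 1.03168, -1.72582)  len=0.1601
  (v3,v9,v4) [++-] → (0.0916, -1.03168, 1.72582)–(0.0916, -1.1449, 1.6126)  len=0.1601
  (v3,v4,v2) [+--] → (0.0916, -1.1449, 1.6126)–(0.0916, -1.7608, 0)  len=1.7262
  (v3,v2,v6) [+--] → (0.0916, -1.7608, 0)–(0.0916, -1.1449, -1.6126)  len=1.7262
  (v3,v6,v8) [+-+] → (0.0916, -1.1449, -1.6126)–(0.0916, -1.03168, -1.72582)  len=0.1601
  (v4,v9,v5) [-+-] → (0.0916, -1.03168, 1.72582)–(0.0916, 1.03168, 1.72582)  len=2.0634
  (v8,v6,v7) [+--] → (0.0916, -1.03168, -1.72582)–(0.0916, 1.03168, -1.72582)  len=2.0634

Chained into 1 loop(s):
  loop 1: 10 segments, perimeter = 11.6720
Total perimeter = 11.672
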